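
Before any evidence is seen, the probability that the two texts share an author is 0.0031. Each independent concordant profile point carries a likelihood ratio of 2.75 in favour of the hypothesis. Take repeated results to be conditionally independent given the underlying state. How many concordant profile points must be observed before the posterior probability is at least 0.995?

Prior odds: 0.0031 ÷ 0.9969 = 31/9969.
Likelihood ratio per concordant profile point = 2.75.
Target posterior odds = 0.995/0.005 = 199.
Need (31/9969) × 2.75ⁿ ≥ 199, i.e. 2.75ⁿ ≥ 1983831/31.
2.75¹⁰ ≈24735.9 falls short of 1983831/31 but 2.75¹¹ ≈68023.6 reaches it, so n = 11.

11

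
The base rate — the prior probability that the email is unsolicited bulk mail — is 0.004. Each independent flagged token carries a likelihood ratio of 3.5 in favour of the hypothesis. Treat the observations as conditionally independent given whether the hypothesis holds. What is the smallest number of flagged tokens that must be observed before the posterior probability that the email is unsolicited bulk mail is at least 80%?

Prior odds = 0.004/0.996 = 1/249.
Likelihood ratio per flagged token = 3.5.
Target posterior odds = 0.8/0.2 = 4.
Require 3.5ⁿ ≥ 4 ÷ (1/249) = 996.
3.5⁵ = 525.21875 falls short of 996 but 3.5⁶ = 1838.265625 reaches it, so n = 6.

6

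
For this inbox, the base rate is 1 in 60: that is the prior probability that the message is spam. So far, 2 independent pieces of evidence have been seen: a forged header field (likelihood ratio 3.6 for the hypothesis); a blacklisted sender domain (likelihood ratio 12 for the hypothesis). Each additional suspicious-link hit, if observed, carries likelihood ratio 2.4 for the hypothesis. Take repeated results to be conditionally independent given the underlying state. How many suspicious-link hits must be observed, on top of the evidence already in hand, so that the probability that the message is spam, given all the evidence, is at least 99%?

Prior odds = (1/60)/(59/60) = 1/59.
Combined Bayes factor of the evidence already in hand = 3.6 × 12 = 43.2.
Odds after that evidence = (1/59) × 43.2 = 216/295.
Target odds = 0.99/0.01 = 99.
Need 2.4ⁿ ≥ 99 ÷ (216/295) = 3245/24.
2.4⁵ = 79.62624 falls short of 3245/24 but 2.4⁶ = 2985984/15625 reaches it, so n = 6.

6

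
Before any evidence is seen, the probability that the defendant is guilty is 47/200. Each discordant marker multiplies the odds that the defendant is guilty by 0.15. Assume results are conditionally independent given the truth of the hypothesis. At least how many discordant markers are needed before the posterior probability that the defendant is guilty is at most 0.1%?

4

Prior odds = 0.235/0.765 = 47/153.
Likelihood ratio per discordant marker = 0.15.
Target posterior odds = 0.001/0.999 = 1/999.
Need (47/153) × 0.15ⁿ ≤ 1/999, i.e. 0.15ⁿ ≤ 17/5217.
0.15³ = 0.003375 is still above 17/5217 but 0.15⁴ = 81/160000 is at or below it, so n = 4.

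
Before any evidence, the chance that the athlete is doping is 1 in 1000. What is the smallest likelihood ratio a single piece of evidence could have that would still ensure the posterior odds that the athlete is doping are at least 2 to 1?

Prior odds = 0.001/0.999 = 1/999.
Target odds = 2.
Required Bayes factor = 2 ÷ (1/999) = 1998.

1998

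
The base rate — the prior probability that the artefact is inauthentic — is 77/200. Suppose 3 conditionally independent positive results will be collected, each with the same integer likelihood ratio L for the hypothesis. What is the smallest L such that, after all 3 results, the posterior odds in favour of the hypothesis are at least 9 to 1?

Prior odds = 0.385/0.615 = 77/123.
Target odds = 9.
Need L³ ≥ 9 ÷ (77/123) = 1107/77.
2³ = 8 < 1107/77 ≤ 27 = 3³, so L = 3.

3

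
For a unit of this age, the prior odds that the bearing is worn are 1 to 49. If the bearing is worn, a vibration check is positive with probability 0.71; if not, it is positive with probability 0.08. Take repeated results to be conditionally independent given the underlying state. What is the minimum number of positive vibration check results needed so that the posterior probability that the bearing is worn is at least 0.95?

4

Prior odds = 1/49.
Likelihood ratio of a positive = 0.71/0.08 = 8.875.
Target posterior odds = 0.95/0.05 = 19.
Need (1/49) × 8.875ⁿ ≥ 19, i.e. 8.875ⁿ ≥ 931.
8.875³ = 357911/512 falls short of 931 but 8.875⁴ = 25411681/4096 reaches it, so n = 4.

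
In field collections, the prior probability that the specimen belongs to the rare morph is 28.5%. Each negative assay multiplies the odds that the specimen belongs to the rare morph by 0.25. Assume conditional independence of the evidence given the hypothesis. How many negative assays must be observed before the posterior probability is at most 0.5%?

Prior odds = 0.285/0.715 = 57/143.
Likelihood ratio per negative assay = 0.25.
Target posterior odds = 0.005/0.995 = 1/199.
Require 0.25ⁿ ≤ 1/199 ÷ (57/143) = 143/11343.
0.25³ = 0.015625 is still above 143/11343 but 0.25⁴ = 0.00390625 is at or below it, so n = 4.

4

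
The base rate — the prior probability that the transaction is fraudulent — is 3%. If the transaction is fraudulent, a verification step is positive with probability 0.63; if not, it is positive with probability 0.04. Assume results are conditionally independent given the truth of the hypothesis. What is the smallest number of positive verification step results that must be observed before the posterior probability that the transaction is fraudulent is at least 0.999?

4

Prior odds = 0.03/0.97 = 3/97.
Likelihood ratio of a positive = 0.63/0.04 = 15.75.
Target odds: 0.999 ÷ 0.001 = 999.
Require 15.75ⁿ ≥ 999 ÷ (3/97) = 32301.
15.75³ = 3906.984375 falls short of 32301 but 15.75⁴ = 15752961/256 reaches it, so n = 4.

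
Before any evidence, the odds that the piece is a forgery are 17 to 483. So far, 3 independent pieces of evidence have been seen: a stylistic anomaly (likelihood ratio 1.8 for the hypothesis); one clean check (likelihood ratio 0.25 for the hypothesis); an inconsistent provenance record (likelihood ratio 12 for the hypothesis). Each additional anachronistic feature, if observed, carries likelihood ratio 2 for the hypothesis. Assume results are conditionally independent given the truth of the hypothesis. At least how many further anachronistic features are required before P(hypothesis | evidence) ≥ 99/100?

Prior odds = 17/483.
Combined Bayes factor of the evidence already in hand = 1.8 × 0.25 × 12 = 5.4.
Odds after that evidence = (17/483) × 5.4 = 153/805.
Target odds = 0.99/0.01 = 99.
Need 2ⁿ ≥ 99 ÷ (153/805) = 8855/17.
2⁹ = 512 falls short of 8855/17 but 2¹⁰ = 1024 reaches it, so n = 10.

10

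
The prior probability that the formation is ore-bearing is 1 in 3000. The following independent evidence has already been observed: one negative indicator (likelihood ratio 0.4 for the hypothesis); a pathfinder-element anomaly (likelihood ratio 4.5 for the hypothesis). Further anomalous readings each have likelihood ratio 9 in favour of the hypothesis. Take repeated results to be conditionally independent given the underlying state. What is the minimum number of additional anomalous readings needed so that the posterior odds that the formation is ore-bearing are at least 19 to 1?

5

Prior odds = (1/3000)/(2999/3000) = 1/2999.
Combined Bayes factor of the evidence already in hand = 0.4 × 4.5 = 1.8.
Odds after that evidence = (1/2999) × 1.8 = 9/14995.
Target odds = 19.
Need 9ⁿ ≥ 19 ÷ (9/14995) = 284905/9.
9⁴ = 6561 falls short of 284905/9 but 9⁵ = 59049 reaches it, so n = 5.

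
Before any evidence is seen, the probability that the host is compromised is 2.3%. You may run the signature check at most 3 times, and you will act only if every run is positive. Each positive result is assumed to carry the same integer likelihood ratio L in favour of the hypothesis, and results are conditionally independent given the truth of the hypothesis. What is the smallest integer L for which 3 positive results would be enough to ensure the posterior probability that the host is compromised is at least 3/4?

Prior odds = 0.023/0.977 = 23/977.
Target odds = 0.75/0.25 = 3.
Need L³ ≥ 3 ÷ (23/977) = 2931/23.
5³ = 125 < 2931/23 ≤ 216 = 6³, so L = 6.

6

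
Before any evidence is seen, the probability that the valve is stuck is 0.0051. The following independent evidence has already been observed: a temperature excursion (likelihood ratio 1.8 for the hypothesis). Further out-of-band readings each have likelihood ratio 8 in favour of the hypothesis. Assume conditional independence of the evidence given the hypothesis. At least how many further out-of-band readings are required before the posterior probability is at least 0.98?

5

Prior odds = 0.0051/0.9949 = 51/9949.
Bayes factor of the evidence already in hand = 1.8.
Odds after that evidence = (51/9949) × 1.8 = 459/49745.
Target odds = 0.98/0.02 = 49.
Need 8ⁿ ≥ 49 ÷ (459/49745) = 2437505/459.
8⁴ = 4096 falls short of 2437505/459 but 8⁵ = 32768 reaches it, so n = 5.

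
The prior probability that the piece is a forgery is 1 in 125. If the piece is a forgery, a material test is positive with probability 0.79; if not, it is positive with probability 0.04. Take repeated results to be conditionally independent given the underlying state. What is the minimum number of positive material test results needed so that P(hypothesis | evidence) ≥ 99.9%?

Prior odds = 0.008/0.992 = 1/124.
Likelihood ratio of a positive = 0.79/0.04 = 19.75.
Target posterior odds = 0.999/0.001 = 999.
Need (1/124) × 19.75ⁿ ≥ 999, i.e. 19.75ⁿ ≥ 123876.
19.75³ = 7703.734375 falls short of 123876 but 19.75⁴ = 38950081/256 reaches it, so n = 4.

4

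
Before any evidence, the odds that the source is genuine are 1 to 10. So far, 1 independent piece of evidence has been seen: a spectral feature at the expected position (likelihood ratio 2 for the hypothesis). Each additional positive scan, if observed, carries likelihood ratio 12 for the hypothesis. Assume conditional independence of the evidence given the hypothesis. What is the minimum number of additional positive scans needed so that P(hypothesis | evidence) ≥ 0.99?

Prior odds = 0.1.
Bayes factor of the evidence already in hand = 2.
Odds after that evidence = 0.1 × 2 = 0.2.
Target odds = 0.99/0.01 = 99.
Need 12ⁿ ≥ 99 ÷ 0.2 = 495.
12² = 144 falls short of 495 but 12³ = 1728 reaches it, so n = 3.

3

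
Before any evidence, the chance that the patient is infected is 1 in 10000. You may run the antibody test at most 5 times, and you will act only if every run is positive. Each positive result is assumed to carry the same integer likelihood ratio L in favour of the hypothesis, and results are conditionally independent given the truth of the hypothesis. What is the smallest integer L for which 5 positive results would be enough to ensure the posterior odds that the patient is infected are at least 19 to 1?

12

Prior odds = 0.0001/0.9999 = 1/9999.
Target odds = 19.
Need L⁵ ≥ 19 ÷ (1/9999) = 189981.
11⁵ = 161051 < 189981 ≤ 248832 = 12⁵, so L = 12.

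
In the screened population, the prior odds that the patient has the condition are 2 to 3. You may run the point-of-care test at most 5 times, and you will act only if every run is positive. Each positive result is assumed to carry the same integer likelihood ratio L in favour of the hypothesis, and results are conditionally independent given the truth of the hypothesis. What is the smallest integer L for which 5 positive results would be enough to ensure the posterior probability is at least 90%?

Prior odds = 2/3.
Target odds = 0.9/0.1 = 9.
Need L⁵ ≥ 9 ÷ (2/3) = 13.5.
1⁵ = 1 < 13.5 ≤ 32 = 2⁵, so L = 2.

2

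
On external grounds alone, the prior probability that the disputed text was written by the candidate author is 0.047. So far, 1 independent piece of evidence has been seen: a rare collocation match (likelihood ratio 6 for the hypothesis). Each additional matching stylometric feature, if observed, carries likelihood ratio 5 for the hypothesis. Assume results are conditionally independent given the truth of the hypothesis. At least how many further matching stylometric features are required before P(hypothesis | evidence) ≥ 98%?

Prior odds = 0.047/0.953 = 47/953.
Bayes factor of the evidence already in hand = 6.
Odds after that evidence = (47/953) × 6 = 282/953.
Target odds = 0.98/0.02 = 49.
Need 5ⁿ ≥ 49 ÷ (282/953) = 46697/282.
5³ = 125 falls short of 46697/282 but 5⁴ = 625 reaches it, so n = 4.

4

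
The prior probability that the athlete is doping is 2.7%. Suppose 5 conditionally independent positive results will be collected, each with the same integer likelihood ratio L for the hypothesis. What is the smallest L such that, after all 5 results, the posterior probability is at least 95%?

4

Prior odds = 0.027/0.973 = 27/973.
Target odds = 0.95/0.05 = 19.
Need L⁵ ≥ 19 ÷ (27/973) = 18487/27.
3⁵ = 243 < 18487/27 ≤ 1024 = 4⁵, so L = 4.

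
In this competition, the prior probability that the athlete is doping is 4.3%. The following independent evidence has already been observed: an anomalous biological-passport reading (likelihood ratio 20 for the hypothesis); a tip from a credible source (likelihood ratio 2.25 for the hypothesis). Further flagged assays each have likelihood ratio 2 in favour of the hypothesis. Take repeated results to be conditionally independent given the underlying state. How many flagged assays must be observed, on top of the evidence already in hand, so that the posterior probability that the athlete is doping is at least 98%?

5

Prior odds = 0.043/0.957 = 43/957.
Combined Bayes factor of the evidence already in hand = 20 × 2.25 = 45.
Odds after that evidence = (43/957) × 45 = 645/319.
Target odds = 0.98/0.02 = 49.
Need 2ⁿ ≥ 49 ÷ (645/319) = 15631/645.
2⁴ = 16 falls short of 15631/645 but 2⁵ = 32 reaches it, so n = 5.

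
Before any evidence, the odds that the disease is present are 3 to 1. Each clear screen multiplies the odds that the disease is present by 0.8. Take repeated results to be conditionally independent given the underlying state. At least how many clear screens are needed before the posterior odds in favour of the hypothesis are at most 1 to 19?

Prior odds = 3.
Likelihood ratio per clear screen = 0.8.
Target odds = 1/19.
Require 0.8ⁿ ≤ 1/19 ÷ 3 = 1/57.
0.8¹⁸ ≈0.0180144 is still above 1/57 but 0.8¹⁹ ≈0.0144115 is at or below it, so n = 19.

19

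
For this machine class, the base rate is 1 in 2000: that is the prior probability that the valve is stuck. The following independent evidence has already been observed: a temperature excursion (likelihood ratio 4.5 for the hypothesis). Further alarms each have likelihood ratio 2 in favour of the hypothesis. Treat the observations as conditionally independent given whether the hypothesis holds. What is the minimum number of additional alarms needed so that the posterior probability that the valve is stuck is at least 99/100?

16

Prior odds = 0.0005/0.9995 = 1/1999.
Bayes factor of the evidence already in hand = 4.5.
Odds after that evidence = (1/1999) × 4.5 = 9/3998.
Target odds = 0.99/0.01 = 99.
Need 2ⁿ ≥ 99 ÷ (9/3998) = 43978.
2¹⁵ = 32768 falls short of 43978 but 2¹⁶ = 65536 reaches it, so n = 16.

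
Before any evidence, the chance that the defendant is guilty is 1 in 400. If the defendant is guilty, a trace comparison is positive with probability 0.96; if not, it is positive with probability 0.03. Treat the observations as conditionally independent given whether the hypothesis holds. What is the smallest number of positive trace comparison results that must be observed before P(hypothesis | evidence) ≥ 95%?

3

Prior odds = 0.0025/0.9975 = 1/399.
Likelihood ratio of a positive = 0.96/0.03 = 32.
Target odds: 0.95 ÷ 0.05 = 19.
Require 32ⁿ ≥ 19 ÷ (1/399) = 7581.
32² = 1024 falls short of 7581 but 32³ = 32768 reaches it, so n = 3.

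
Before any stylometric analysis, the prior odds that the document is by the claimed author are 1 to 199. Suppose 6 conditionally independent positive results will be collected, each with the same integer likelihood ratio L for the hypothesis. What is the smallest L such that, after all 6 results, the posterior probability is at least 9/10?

4

Prior odds = 1/199.
Target odds = 0.9/0.1 = 9.
Need L⁶ ≥ 9 ÷ (1/199) = 1791.
3⁶ = 729 < 1791 ≤ 4096 = 4⁶, so L = 4.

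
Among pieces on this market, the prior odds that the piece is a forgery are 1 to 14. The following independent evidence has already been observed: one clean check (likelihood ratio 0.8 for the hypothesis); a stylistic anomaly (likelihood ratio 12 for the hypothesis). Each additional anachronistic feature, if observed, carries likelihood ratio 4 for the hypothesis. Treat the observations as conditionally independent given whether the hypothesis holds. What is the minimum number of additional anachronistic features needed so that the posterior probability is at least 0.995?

5

Prior odds = 1/14.
Combined Bayes factor of the evidence already in hand = 0.8 × 12 = 9.6.
Odds after that evidence = (1/14) × 9.6 = 24/35.
Target odds = 0.995/0.005 = 199.
Need 4ⁿ ≥ 199 ÷ (24/35) = 6965/24.
4⁴ = 256 falls short of 6965/24 but 4⁵ = 1024 reaches it, so n = 5.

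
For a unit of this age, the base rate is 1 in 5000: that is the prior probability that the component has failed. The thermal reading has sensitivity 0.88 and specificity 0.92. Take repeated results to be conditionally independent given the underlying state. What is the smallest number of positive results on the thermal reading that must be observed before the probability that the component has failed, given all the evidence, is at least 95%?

Prior odds = 0.0002/0.9998 = 1/4999.
False-positive rate = 1 − 0.92 = 0.08; likelihood ratio of a positive = 0.88/0.08 = 11.
Target posterior odds = 0.95/0.05 = 19.
Require 11ⁿ ≥ 19 ÷ (1/4999) = 94981.
11⁴ = 14641 falls short of 94981 but 11⁵ = 161051 reaches it, so n = 5.

5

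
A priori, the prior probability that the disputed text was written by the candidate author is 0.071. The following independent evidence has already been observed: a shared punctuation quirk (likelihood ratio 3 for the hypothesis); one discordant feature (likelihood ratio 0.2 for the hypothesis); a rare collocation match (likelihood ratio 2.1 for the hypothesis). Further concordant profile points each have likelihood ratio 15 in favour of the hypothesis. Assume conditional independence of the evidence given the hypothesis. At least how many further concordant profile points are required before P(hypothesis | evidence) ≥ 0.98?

3

Prior odds = 0.071/0.929 = 71/929.
Combined Bayes factor of the evidence already in hand = 3 × 0.2 × 2.1 = 1.26.
Odds after that evidence = (71/929) × 1.26 = 4473/46450.
Target odds = 0.98/0.02 = 49.
Need 15ⁿ ≥ 49 ÷ (4473/46450) = 325150/639.
15² = 225 falls short of 325150/639 but 15³ = 3375 reaches it, so n = 3.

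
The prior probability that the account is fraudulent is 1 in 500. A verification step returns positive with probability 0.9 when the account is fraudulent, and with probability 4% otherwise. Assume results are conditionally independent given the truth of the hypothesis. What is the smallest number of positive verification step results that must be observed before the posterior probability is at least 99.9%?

Prior odds = 0.002/0.998 = 1/499.
Likelihood ratio of a positive result = 0.9/0.04 = 22.5.
Target odds: 0.999 ÷ 0.001 = 999.
Require 22.5ⁿ ≥ 999 ÷ (1/499) = 498501.
22.5⁴ = 256289.0625 falls short of 498501 but 22.5⁵ = 184528125/32 reaches it, so n = 5.

5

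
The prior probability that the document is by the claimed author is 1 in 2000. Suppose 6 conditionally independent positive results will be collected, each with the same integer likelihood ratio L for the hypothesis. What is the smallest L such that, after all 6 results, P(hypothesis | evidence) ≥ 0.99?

Prior odds = 0.0005/0.9995 = 1/1999.
Target odds = 0.99/0.01 = 99.
Need L⁶ ≥ 99 ÷ (1/1999) = 197901.
7⁶ = 117649 < 197901 ≤ 262144 = 8⁶, so L = 8.

8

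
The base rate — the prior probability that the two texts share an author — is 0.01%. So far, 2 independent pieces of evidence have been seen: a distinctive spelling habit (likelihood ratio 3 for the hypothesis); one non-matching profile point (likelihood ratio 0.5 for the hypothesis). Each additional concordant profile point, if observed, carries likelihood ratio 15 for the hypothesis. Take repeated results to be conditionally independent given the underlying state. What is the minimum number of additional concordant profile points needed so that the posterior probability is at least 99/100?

5

Prior odds = 0.0001/0.9999 = 1/9999.
Combined Bayes factor of the evidence already in hand = 3 × 0.5 = 1.5.
Odds after that evidence = (1/9999) × 1.5 = 1/6666.
Target odds = 0.99/0.01 = 99.
Need 15ⁿ ≥ 99 ÷ (1/6666) = 659934.
15⁴ = 50625 falls short of 659934 but 15⁵ = 759375 reaches it, so n = 5.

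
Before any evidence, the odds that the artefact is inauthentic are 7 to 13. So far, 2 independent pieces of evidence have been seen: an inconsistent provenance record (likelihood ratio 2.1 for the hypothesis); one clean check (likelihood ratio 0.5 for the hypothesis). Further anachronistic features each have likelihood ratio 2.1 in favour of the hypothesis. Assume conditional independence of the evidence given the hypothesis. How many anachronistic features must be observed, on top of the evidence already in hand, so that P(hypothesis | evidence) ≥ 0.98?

7

Prior odds = 7/13.
Combined Bayes factor of the evidence already in hand = 2.1 × 0.5 = 1.05.
Odds after that evidence = (7/13) × 1.05 = 147/260.
Target odds = 0.98/0.02 = 49.
Need 2.1ⁿ ≥ 49 ÷ (147/260) = 260/3.
2.1⁶ = 85766121/1000000 falls short of 260/3 but 2.1⁷ ≈180.109 reaches it, so n = 7.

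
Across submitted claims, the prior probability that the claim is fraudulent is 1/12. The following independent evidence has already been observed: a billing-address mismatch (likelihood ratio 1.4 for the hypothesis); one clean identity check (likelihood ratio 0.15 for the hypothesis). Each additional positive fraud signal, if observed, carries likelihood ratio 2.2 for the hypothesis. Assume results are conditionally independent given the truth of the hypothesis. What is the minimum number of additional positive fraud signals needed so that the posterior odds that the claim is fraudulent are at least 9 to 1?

8

Prior odds = (1/12)/(11/12) = 1/11.
Combined Bayes factor of the evidence already in hand = 1.4 × 0.15 = 0.21.
Odds after that evidence = (1/11) × 0.21 = 21/1100.
Target odds = 9.
Need 2.2ⁿ ≥ 9 ÷ (21/1100) = 3300/7.
2.2⁷ = 19487171/78125 falls short of 3300/7 but 2.2⁸ = 214358881/390625 reaches it, so n = 8.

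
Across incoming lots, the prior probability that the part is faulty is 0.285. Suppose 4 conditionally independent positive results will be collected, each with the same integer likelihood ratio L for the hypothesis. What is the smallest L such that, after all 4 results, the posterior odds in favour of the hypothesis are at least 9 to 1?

Prior odds = 0.285/0.715 = 57/143.
Target odds = 9.
Need L⁴ ≥ 9 ÷ (57/143) = 429/19.
2⁴ = 16 < 429/19 ≤ 81 = 3⁴, so L = 3.

3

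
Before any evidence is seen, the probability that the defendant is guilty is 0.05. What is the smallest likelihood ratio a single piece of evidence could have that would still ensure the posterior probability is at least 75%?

57

Prior odds = 0.05/0.95 = 1/19.
Target odds = 0.75/0.25 = 3.
Required Bayes factor = 3 ÷ (1/19) = 57.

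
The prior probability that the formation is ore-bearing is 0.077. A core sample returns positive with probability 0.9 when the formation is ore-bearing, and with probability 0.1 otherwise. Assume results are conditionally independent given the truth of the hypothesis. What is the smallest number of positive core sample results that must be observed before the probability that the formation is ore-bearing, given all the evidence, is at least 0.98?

3

Prior odds: 0.077 ÷ 0.923 = 77/923.
Likelihood ratio of a positive result = 0.9/0.1 = 9.
Target odds: 0.98 ÷ 0.02 = 49.
Require 9ⁿ ≥ 49 ÷ (77/923) = 6461/11.
9² = 81 falls short of 6461/11 but 9³ = 729 reaches it, so n = 3.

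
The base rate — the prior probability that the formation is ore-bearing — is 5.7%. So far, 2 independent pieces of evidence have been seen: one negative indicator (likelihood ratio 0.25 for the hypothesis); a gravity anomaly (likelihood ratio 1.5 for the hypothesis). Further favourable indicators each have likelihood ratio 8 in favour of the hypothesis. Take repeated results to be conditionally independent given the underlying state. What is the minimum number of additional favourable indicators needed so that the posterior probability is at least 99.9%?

6

Prior odds = 0.057/0.943 = 57/943.
Combined Bayes factor of the evidence already in hand = 0.25 × 1.5 = 0.375.
Odds after that evidence = (57/943) × 0.375 = 171/7544.
Target odds = 0.999/0.001 = 999.
Need 8ⁿ ≥ 999 ÷ (171/7544) = 837384/19.
8⁵ = 32768 falls short of 837384/19 but 8⁶ = 262144 reaches it, so n = 6.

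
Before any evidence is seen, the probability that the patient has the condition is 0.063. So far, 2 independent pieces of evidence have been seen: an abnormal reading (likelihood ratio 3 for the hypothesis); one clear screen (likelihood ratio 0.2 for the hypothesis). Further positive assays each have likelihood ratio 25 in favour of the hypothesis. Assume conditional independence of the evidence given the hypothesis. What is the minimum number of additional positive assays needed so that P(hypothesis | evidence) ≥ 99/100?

3

Prior odds = 0.063/0.937 = 63/937.
Combined Bayes factor of the evidence already in hand = 3 × 0.2 = 0.6.
Odds after that evidence = (63/937) × 0.6 = 189/4685.
Target odds = 0.99/0.01 = 99.
Need 25ⁿ ≥ 99 ÷ (189/4685) = 51535/21.
25² = 625 falls short of 51535/21 but 25³ = 15625 reaches it, so n = 3.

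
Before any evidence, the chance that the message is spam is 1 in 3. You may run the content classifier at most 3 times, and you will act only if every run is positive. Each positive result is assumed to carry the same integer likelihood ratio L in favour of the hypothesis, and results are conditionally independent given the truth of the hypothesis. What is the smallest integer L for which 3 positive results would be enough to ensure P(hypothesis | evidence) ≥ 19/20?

4

Prior odds = (1/3)/(2/3) = 0.5.
Target odds = 0.95/0.05 = 19.
Need L³ ≥ 19 ÷ 0.5 = 38.
3³ = 27 < 38 ≤ 64 = 4³, so L = 4.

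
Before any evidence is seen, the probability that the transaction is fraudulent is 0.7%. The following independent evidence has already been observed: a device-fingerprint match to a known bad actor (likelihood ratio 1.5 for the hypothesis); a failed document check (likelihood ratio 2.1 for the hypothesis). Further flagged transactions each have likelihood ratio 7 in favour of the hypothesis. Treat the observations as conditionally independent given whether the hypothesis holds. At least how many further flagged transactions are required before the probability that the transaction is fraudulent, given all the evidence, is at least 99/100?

5

Prior odds = 0.007/0.993 = 7/993.
Combined Bayes factor of the evidence already in hand = 1.5 × 2.1 = 3.15.
Odds after that evidence = (7/993) × 3.15 = 147/6620.
Target odds = 0.99/0.01 = 99.
Need 7ⁿ ≥ 99 ÷ (147/6620) = 218460/49.
7⁴ = 2401 falls short of 218460/49 but 7⁵ = 16807 reaches it, so n = 5.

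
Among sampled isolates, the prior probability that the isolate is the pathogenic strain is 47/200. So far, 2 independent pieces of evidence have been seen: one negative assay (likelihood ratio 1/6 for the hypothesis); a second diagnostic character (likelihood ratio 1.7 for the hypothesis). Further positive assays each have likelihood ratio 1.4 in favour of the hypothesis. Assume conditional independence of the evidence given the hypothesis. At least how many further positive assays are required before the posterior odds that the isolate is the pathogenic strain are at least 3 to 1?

Prior odds = 0.235/0.765 = 47/153.
Combined Bayes factor of the evidence already in hand = (1/6) × 1.7 = 17/60.
Odds after that evidence = (47/153) × 17/60 = 47/540.
Target odds = 3.
Need 1.4ⁿ ≥ 3 ÷ (47/540) = 1620/47.
1.4¹⁰ = 282475249/9765625 falls short of 1620/47 but 1.4¹¹ ≈40.4957 reaches it, so n = 11.

11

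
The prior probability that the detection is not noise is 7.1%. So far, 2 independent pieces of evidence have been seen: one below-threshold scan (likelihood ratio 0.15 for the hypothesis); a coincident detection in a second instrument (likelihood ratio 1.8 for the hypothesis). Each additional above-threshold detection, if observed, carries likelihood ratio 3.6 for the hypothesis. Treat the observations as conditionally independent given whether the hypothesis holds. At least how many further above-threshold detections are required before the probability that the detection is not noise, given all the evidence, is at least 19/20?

Prior odds = 0.071/0.929 = 71/929.
Combined Bayes factor of the evidence already in hand = 0.15 × 1.8 = 0.27.
Odds after that evidence = (71/929) × 0.27 = 1917/92900.
Target odds = 0.95/0.05 = 19.
Need 3.6ⁿ ≥ 19 ÷ (1917/92900) = 1765100/1917.
3.6⁵ = 604.66176 falls short of 1765100/1917 but 3.6⁶ = 34012224/15625 reaches it, so n = 6.

6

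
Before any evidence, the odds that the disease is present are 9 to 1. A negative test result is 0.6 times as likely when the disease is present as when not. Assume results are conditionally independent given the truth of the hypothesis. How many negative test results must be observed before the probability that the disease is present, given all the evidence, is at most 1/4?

Prior odds = 9.
Likelihood ratio per negative test result = 0.6.
Target posterior odds = 0.25/0.75 = 1/3.
Need 9 × 0.6ⁿ ≤ 1/3, i.e. 0.6ⁿ ≤ 1/27.
0.6⁶ = 729/15625 is still above 1/27 but 0.6⁷ = 2187/78125 is at or below it, so n = 7.

7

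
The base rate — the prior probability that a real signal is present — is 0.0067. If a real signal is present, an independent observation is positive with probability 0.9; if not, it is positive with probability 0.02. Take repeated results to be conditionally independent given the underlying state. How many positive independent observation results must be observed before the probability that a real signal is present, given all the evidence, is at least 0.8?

2

Prior odds: 0.0067 ÷ 0.9933 = 67/9933.
Likelihood ratio of a positive = 0.9/0.02 = 45.
Target posterior odds = 0.8/0.2 = 4.
Require 45ⁿ ≥ 4 ÷ (67/9933) = 39732/67.
45¹ = 45 falls short of 39732/67 but 45² = 2025 reaches it, so n = 2.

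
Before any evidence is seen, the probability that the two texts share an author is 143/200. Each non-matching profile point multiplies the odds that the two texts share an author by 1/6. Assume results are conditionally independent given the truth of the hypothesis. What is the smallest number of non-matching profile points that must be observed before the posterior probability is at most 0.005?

4

Prior odds: 0.715 ÷ 0.285 = 143/57.
Likelihood ratio per non-matching profile point = 1/6.
Target posterior odds = 0.005/0.995 = 1/199.
Need (143/57) × (1/6)ⁿ ≤ 1/199, i.e. (1/6)ⁿ ≤ 57/28457.
(1/6)³ = 1/216 is still above 57/28457 but (1/6)⁴ = 1/1296 is at or below it, so n = 4.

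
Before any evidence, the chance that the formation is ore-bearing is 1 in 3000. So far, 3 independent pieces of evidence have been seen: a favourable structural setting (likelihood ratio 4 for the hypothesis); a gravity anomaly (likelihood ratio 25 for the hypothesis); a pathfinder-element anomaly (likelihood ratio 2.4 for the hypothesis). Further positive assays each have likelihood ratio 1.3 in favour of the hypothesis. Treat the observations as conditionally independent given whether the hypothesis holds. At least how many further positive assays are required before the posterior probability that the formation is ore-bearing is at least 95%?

Prior odds = (1/3000)/(2999/3000) = 1/2999.
Combined Bayes factor of the evidence already in hand = 4 × 25 × 2.4 = 240.
Odds after that evidence = (1/2999) × 240 = 240/2999.
Target odds = 0.95/0.05 = 19.
Need 1.3ⁿ ≥ 19 ÷ (240/2999) = 56981/240.
1.3²⁰ ≈190.05 falls short of 56981/240 but 1.3²¹ ≈247.065 reaches it, so n = 21.

21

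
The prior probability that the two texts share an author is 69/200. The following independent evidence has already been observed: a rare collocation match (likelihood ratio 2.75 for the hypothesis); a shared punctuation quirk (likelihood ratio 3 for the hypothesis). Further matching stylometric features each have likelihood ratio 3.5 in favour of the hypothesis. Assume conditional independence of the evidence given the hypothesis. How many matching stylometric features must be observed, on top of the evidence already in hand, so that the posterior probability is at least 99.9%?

Prior odds = 0.345/0.655 = 69/131.
Combined Bayes factor of the evidence already in hand = 2.75 × 3 = 8.25.
Odds after that evidence = (69/131) × 8.25 = 2277/524.
Target odds = 0.999/0.001 = 999.
Need 3.5ⁿ ≥ 999 ÷ (2277/524) = 58164/253.
3.5⁴ = 150.0625 falls short of 58164/253 but 3.5⁵ = 525.21875 reaches it, so n = 5.

5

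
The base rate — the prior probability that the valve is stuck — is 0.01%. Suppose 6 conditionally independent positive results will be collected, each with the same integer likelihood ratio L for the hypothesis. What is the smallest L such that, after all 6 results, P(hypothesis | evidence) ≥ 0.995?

Prior odds = 0.0001/0.9999 = 1/9999.
Target odds = 0.995/0.005 = 199.
Need L⁶ ≥ 199 ÷ (1/9999) = 1989801.
11⁶ = 1771561 < 1989801 ≤ 2985984 = 12⁶, so L = 12.

12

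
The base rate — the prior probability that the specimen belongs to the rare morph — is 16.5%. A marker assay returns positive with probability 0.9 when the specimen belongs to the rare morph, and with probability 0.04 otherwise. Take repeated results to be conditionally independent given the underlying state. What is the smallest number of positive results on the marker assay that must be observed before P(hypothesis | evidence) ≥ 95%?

Prior odds: 0.165 ÷ 0.835 = 33/167.
Likelihood ratio of a positive result = 0.9/0.04 = 22.5.
Target posterior odds = 0.95/0.05 = 19.
Require 22.5ⁿ ≥ 19 ÷ (33/167) = 3173/33.
22.5¹ = 22.5 falls short of 3173/33 but 22.5² = 506.25 reaches it, so n = 2.

2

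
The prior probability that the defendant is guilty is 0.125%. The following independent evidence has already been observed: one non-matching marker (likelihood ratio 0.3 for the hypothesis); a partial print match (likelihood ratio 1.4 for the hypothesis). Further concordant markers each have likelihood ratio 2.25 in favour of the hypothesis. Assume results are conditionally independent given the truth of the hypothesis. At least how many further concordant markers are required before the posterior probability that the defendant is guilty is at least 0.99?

Prior odds = 0.00125/0.99875 = 1/799.
Combined Bayes factor of the evidence already in hand = 0.3 × 1.4 = 0.42.
Odds after that evidence = (1/799) × 0.42 = 21/39950.
Target odds = 0.99/0.01 = 99.
Need 2.25ⁿ ≥ 99 ÷ (21/39950) = 1318350/7.
2.25¹⁴ ≈85222.7 falls short of 1318350/7 but 2.25¹⁵ ≈191751 reaches it, so n = 15.

15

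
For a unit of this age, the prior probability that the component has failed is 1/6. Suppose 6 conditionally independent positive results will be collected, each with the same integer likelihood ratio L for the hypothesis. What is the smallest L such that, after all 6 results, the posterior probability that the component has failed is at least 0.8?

2

Prior odds = (1/6)/(5/6) = 0.2.
Target odds = 0.8/0.2 = 4.
Need L⁶ ≥ 4 ÷ 0.2 = 20.
1⁶ = 1 < 20 ≤ 64 = 2⁶, so L = 2.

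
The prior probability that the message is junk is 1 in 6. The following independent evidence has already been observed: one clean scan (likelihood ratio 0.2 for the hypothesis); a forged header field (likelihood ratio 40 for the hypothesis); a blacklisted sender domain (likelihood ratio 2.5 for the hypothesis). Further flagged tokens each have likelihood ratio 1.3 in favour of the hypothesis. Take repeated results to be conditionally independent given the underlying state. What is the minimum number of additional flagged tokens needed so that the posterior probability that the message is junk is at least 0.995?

Prior odds = (1/6)/(5/6) = 0.2.
Combined Bayes factor of the evidence already in hand = 0.2 × 40 × 2.5 = 20.
Odds after that evidence = 0.2 × 20 = 4.
Target odds = 0.995/0.005 = 199.
Need 1.3ⁿ ≥ 199 ÷ 4 = 49.75.
1.3¹⁴ ≈39.3738 falls short of 49.75 but 1.3¹⁵ ≈51.1859 reaches it, so n = 15.

15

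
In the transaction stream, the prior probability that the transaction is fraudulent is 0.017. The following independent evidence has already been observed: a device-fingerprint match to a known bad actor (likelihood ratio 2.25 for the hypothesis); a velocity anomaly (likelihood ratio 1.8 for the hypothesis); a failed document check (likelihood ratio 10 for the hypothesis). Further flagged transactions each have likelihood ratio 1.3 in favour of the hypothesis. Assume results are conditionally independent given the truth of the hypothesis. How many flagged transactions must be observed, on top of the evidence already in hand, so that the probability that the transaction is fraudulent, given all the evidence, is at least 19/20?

13

Prior odds = 0.017/0.983 = 17/983.
Combined Bayes factor of the evidence already in hand = 2.25 × 1.8 × 10 = 40.5.
Odds after that evidence = (17/983) × 40.5 = 1377/1966.
Target odds = 0.95/0.05 = 19.
Need 1.3ⁿ ≥ 19 ÷ (1377/1966) = 37354/1377.
1.3¹² ≈23.2981 falls short of 37354/1377 but 1.3¹³ ≈30.2875 reaches it, so n = 13.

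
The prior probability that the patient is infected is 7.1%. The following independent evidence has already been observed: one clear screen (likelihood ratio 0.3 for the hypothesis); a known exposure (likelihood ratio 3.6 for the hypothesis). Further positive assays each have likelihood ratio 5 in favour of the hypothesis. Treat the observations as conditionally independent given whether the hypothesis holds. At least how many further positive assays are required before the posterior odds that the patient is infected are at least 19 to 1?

Prior odds = 0.071/0.929 = 71/929.
Combined Bayes factor of the evidence already in hand = 0.3 × 3.6 = 1.08.
Odds after that evidence = (71/929) × 1.08 = 1917/23225.
Target odds = 19.
Need 5ⁿ ≥ 19 ÷ (1917/23225) = 441275/1917.
5³ = 125 falls short of 441275/1917 but 5⁴ = 625 reaches it, so n = 4.

4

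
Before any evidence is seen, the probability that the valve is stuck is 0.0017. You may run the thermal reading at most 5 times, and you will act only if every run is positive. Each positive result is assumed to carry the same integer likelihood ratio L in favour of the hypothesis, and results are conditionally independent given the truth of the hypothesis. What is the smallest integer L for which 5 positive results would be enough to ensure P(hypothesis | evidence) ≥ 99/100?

Prior odds = 0.0017/0.9983 = 17/9983.
Target odds = 0.99/0.01 = 99.
Need L⁵ ≥ 99 ÷ (17/9983) = 988317/17.
8⁵ = 32768 < 988317/17 ≤ 59049 = 9⁵, so L = 9.

9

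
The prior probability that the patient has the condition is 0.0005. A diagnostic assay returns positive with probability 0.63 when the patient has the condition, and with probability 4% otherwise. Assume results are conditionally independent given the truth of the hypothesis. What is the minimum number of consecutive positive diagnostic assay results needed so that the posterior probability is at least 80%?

Prior odds = 0.0005/0.9995 = 1/1999.
Likelihood ratio of a positive result = 0.63/0.04 = 15.75.
Target odds: 0.8 ÷ 0.2 = 4.
Require 15.75ⁿ ≥ 4 ÷ (1/1999) = 7996.
15.75³ = 3906.984375 falls short of 7996 but 15.75⁴ = 15752961/256 reaches it, so n = 4.

4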